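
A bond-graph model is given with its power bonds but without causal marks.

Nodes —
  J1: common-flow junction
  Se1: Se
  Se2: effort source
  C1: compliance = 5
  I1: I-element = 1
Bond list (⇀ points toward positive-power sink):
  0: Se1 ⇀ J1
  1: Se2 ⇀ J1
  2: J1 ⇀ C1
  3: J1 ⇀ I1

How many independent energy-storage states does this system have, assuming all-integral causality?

2  (C1, I1 all integral)

b0 |J1  (Se1: effort source, stroke at far end)
b1 |J1  (source Se2 imposes e)
b2 |J1  (prefer integral on C1)
b3 |I1  (J1: last free bond brings flow in)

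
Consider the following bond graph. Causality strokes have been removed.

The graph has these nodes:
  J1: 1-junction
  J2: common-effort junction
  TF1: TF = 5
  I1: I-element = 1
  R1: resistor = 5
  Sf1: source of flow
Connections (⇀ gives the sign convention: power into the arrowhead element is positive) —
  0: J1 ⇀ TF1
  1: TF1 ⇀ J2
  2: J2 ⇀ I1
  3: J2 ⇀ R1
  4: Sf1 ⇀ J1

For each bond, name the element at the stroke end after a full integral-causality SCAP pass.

#0 →J1
#1 →TF1
#2 →I1
#3 →J2
#4 →Sf1

bond 4 stroke at Sf1  (Sf1: flow source, stroke at near end)
bond 0 stroke at J1  (1-jn J1 has f-setter on 4)
bond 1 stroke at TF1  (TF1 one-in-one-out from 0)
bond 2 stroke at I1  (I1 integral (f out))
bond 3 stroke at J2  (only one effort-in slot at J2)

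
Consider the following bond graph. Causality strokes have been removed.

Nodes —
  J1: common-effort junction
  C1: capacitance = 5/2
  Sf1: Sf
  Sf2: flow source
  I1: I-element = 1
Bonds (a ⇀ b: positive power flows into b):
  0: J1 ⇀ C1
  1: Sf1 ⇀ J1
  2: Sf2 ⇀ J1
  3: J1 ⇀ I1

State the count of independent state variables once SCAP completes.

2  (C1, I1 all integral)

b1 stroke at Sf1  (source Sf1 imposes f)
b2 stroke at Sf2  (Sf2 fixes flow; stroke at Sf2)
b0 stroke at J1  (prefer integral on C1)
b3 stroke at I1  (0-jn J1 has e-setter on 0)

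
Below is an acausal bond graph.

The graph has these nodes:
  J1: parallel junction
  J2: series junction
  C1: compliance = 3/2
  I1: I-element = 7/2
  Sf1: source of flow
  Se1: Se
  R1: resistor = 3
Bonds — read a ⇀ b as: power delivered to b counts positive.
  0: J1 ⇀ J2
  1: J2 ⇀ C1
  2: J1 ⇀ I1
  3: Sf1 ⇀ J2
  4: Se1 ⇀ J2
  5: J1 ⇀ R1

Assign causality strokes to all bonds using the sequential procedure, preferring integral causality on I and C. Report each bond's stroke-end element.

b0 stroke→J2
b1 stroke→J2
b2 stroke→I1
b3 stroke→Sf1
b4 stroke→J2
b5 stroke→J1

β3 stroke→Sf1  (Sf1: flow source, stroke at near end)
β4 stroke→J2  (Se1: effort source, stroke at far end)
β0 stroke→J2  (common-f at J2 fixed by 3)
β1 stroke→J2  (1-jn J2 has f-setter on 3)
β2 stroke→I1  (prefer integral on I1)
β5 stroke→J1  (only one effort-in slot at J1)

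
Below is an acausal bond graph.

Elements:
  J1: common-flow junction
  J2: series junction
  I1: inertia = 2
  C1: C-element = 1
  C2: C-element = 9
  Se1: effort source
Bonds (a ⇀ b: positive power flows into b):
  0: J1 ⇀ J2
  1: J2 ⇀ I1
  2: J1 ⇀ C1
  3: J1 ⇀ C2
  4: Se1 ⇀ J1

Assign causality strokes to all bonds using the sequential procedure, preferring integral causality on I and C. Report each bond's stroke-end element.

b0 →J2
b1 →I1
b2 →J1
b3 →J1
b4 →J1

β4 stroke→J1  (Se1 fixes effort; stroke away)
β1 stroke→I1  (I1: I, integral causality)
β0 stroke→J2  (1-jn J2 has f-setter on 1)
β2 stroke→J1  (J1: bond 0 brought flow, rest push out)
β3 stroke→J1  (common-f at J1 fixed by 0)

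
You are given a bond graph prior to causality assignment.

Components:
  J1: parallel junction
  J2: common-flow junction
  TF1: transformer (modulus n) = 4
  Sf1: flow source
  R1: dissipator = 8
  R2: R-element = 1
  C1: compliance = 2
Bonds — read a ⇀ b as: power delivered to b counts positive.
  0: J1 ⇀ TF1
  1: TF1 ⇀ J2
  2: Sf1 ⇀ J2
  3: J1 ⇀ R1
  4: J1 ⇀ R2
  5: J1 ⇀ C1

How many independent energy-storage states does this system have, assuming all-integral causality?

β2 →Sf1  (Sf1 (Sf) sets flow on bond)
β1 →J2  (J2: bond 2 brought flow, rest push out)
β0 →TF1  (through TF1, causality passes straight; one stroke at TF1)
β5 →J1  (prefer integral on C1)
β3 →R1  (J1 effort already set via bond 5)
β4 →R2  (J1 effort already set via bond 5)

1  (C1 all integral)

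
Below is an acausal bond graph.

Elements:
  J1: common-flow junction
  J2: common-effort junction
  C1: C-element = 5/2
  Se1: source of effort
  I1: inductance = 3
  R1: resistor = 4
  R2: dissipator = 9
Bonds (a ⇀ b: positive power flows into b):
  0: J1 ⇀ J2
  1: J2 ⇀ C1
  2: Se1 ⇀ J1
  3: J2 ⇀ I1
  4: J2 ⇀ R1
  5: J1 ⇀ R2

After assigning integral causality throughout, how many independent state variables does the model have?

b2 stroke→J1  (Se1: effort source, stroke at far end)
b1 stroke→J2  (C1 integral (e out))
b0 stroke→J1  (common-e at J2 fixed by 1)
b3 stroke→I1  (J2: bond 1 brought effort, rest push out)
b4 stroke→R1  (J2 effort already set via bond 1)
b5 stroke→R2  (J1: last free bond brings flow in)

2  (C1, I1 all integral)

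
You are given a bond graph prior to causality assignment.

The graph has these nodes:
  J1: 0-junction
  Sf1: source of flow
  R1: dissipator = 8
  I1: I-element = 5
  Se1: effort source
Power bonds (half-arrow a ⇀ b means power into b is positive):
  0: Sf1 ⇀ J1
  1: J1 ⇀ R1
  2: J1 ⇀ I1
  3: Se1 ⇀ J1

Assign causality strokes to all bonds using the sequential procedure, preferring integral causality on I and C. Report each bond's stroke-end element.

bond 0 |Sf1  (Sf1 fixes flow; stroke at Sf1)
bond 3 |J1  (Se1 fixes effort; stroke away)
bond 1 |R1  (common-e at J1 fixed by 3)
bond 2 |I1  (0-jn J1 has e-setter on 3)

#0 |Sf1
#1 |R1
#2 |I1
#3 |J1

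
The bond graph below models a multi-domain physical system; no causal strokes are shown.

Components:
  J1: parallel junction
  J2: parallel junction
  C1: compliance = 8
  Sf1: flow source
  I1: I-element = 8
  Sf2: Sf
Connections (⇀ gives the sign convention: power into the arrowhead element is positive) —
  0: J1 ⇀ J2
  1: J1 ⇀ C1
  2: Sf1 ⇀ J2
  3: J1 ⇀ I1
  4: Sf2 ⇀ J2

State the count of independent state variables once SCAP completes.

bond 2 →Sf1  (source Sf1 imposes f)
bond 4 →Sf2  (Sf2 fixes flow; stroke at Sf2)
bond 0 →J2  (closing 0-jn rule on J2)
bond 1 →J1  (C1: C, integral causality)
bond 3 →I1  (common-e at J1 fixed by 1)

2  (C1, I1 all integral)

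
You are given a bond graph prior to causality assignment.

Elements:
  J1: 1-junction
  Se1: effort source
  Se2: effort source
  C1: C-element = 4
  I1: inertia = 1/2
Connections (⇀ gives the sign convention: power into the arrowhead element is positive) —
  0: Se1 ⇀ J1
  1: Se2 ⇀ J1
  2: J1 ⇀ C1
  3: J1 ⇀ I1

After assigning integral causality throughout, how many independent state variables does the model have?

2  (C1, I1 all integral)

β0 →J1  (Se1 fixes effort; stroke away)
β1 →J1  (source Se2 imposes e)
β2 →J1  (C1 integral (e out))
β3 →I1  (J1 needs exactly one f-in)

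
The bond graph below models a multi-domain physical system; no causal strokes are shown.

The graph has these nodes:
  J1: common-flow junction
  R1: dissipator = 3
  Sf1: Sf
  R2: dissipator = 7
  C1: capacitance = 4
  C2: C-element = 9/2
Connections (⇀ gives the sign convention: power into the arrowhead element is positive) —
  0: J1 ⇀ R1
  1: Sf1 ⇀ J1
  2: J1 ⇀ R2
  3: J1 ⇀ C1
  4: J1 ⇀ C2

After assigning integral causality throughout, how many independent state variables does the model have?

b1 stroke→Sf1  (source Sf1 imposes f)
b0 stroke→J1  (J1 flow already set via bond 1)
b2 stroke→J1  (common-f at J1 fixed by 1)
b3 stroke→J1  (J1: bond 1 brought flow, rest push out)
b4 stroke→J1  (J1: bond 1 brought flow, rest push out)

2  (C1, C2 all integral)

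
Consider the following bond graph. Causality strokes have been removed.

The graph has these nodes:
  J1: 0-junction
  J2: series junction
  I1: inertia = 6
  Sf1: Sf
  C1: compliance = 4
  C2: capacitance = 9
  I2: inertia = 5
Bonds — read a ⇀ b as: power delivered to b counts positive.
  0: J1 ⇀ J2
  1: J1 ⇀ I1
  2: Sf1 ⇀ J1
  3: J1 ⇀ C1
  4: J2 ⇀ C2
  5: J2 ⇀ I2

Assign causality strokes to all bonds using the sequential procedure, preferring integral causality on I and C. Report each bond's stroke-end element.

β2 stroke at Sf1  (source Sf1 imposes f)
β1 stroke at I1  (prefer integral on I1)
β3 stroke at J1  (C1 outputs effort q/C1)
β0 stroke at J2  (common-e at J1 fixed by 3)
β4 stroke at J2  (C2 outputs effort q/C2)
β5 stroke at I2  (only one flow-in slot at J2)

β0 stroke at J2
β1 stroke at I1
β2 stroke at Sf1
β3 stroke at J1
β4 stroke at J2
β5 stroke at I2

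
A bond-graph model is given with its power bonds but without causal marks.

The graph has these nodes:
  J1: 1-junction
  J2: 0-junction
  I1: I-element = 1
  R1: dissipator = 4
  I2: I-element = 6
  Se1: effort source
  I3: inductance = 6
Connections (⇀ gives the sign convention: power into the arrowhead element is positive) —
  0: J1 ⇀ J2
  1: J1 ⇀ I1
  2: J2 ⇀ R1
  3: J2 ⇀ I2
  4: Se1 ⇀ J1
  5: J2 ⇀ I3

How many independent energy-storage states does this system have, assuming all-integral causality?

#4 →J1  (Se1 fixes effort; stroke away)
#1 →I1  (I1: I, integral causality)
#0 →J1  (J1: bond 1 brought flow, rest push out)
#3 →I2  (I2 outputs flow p/I2)
#5 →I3  (I3 integral (f out))
#2 →J2  (J2 needs exactly one e-in)

3  (I1, I2, I3 all integral)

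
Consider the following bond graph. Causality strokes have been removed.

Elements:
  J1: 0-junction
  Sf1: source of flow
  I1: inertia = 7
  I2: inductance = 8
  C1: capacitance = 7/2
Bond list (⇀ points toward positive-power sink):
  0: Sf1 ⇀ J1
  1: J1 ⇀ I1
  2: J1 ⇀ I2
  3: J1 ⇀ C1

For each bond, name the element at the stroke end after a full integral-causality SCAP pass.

bond 0 →Sf1  (Sf1: flow source, stroke at near end)
bond 1 →I1  (I1 integral (f out))
bond 2 →I2  (I2: I, integral causality)
bond 3 →J1  (only one effort-in slot at J1)

β0 stroke→Sf1
β1 stroke→I1
β2 stroke→I2
β3 stroke→J1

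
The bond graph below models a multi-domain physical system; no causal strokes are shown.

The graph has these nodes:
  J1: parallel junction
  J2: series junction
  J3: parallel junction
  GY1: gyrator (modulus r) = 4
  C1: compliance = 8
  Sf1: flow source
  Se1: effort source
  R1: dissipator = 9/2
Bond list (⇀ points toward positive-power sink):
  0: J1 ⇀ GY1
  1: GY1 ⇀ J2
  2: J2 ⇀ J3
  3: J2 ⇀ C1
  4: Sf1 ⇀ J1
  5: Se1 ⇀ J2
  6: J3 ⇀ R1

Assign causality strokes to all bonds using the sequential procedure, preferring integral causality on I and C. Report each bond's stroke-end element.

b0 stroke→J1
b1 stroke→J2
b2 stroke→J3
b3 stroke→J2
b4 stroke→Sf1
b5 stroke→J2
b6 stroke→R1

#4 stroke at Sf1  (source Sf1 imposes f)
#5 stroke at J2  (Se1 (Se) sets effort on bond)
#0 stroke at J1  (only one effort-in slot at J1)
#1 stroke at J2  (through GY1, causality inverts; strokes same side of GY1)
#3 stroke at J2  (C1 outputs effort q/C1)
#2 stroke at J3  (closing 1-jn rule on J2)
#6 stroke at R1  (J3: bond 2 brought effort, rest push out)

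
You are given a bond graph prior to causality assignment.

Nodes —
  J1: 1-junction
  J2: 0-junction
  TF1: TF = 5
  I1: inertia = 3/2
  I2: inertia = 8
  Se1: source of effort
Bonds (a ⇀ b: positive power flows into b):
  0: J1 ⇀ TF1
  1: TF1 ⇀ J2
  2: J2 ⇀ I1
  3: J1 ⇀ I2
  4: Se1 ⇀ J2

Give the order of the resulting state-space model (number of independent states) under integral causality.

#4 |J2  (Se1: effort source, stroke at far end)
#1 |TF1  (0-jn J2 has e-setter on 4)
#2 |I1  (J2 effort already set via bond 4)
#0 |J1  (TF1 one-in-one-out from 1)
#3 |I2  (closing 1-jn rule on J1)

2  (I1, I2 all integral)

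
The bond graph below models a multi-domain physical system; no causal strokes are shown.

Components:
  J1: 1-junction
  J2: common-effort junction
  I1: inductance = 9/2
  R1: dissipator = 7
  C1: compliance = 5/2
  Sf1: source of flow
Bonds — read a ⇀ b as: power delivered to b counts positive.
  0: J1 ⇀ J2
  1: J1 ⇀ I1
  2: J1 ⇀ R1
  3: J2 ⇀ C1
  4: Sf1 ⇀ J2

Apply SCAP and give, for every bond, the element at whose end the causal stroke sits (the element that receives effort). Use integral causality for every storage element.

β0 stroke→J1
β1 stroke→I1
β2 stroke→J1
β3 stroke→J2
β4 stroke→Sf1

b4 |Sf1  (Sf1 (Sf) sets flow on bond)
b1 |I1  (I1 outputs flow p/I1)
b0 |J1  (1-jn J1 has f-setter on 1)
b2 |J1  (J1: bond 1 brought flow, rest push out)
b3 |J2  (only one effort-in slot at J2)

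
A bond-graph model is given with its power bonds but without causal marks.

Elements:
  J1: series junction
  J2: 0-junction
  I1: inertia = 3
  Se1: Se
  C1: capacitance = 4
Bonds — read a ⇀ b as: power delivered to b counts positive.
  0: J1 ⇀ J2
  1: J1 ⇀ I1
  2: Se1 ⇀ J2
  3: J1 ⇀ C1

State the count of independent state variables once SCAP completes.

β2 |J2  (Se1: effort source, stroke at far end)
β0 |J1  (J2 effort already set via bond 2)
β1 |I1  (I1: I, integral causality)
β3 |J1  (J1: bond 1 brought flow, rest push out)

2  (C1, I1 all integral)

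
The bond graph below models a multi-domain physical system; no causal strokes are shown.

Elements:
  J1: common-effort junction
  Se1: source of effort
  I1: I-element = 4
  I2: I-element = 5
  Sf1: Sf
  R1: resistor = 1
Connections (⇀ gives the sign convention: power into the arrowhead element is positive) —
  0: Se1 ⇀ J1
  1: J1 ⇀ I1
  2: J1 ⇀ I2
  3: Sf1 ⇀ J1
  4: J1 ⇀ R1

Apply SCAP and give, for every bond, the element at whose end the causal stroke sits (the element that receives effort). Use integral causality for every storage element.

β0 stroke→J1
β1 stroke→I1
β2 stroke→I2
β3 stroke→Sf1
β4 stroke→R1

b0 |J1  (Se1 (Se) sets effort on bond)
b3 |Sf1  (Sf1 (Sf) sets flow on bond)
b1 |I1  (common-e at J1 fixed by 0)
b2 |I2  (common-e at J1 fixed by 0)
b4 |R1  (0-jn J1 has e-setter on 0)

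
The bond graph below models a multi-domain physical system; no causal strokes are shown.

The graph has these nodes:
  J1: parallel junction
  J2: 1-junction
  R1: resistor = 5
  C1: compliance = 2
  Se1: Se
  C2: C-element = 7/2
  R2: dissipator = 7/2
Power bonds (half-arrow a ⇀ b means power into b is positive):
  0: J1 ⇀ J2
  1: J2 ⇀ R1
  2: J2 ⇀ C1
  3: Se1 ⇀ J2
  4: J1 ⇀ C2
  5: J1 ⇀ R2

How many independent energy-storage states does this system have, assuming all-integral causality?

b3 |J2  (Se1 (Se) sets effort on bond)
b2 |J2  (C1 integral (e out))
b4 |J1  (prefer integral on C2)
b0 |J2  (J1 effort already set via bond 4)
b5 |R2  (J1 effort already set via bond 4)
b1 |R1  (closing 1-jn rule on J2)

2  (C1, C2 all integral)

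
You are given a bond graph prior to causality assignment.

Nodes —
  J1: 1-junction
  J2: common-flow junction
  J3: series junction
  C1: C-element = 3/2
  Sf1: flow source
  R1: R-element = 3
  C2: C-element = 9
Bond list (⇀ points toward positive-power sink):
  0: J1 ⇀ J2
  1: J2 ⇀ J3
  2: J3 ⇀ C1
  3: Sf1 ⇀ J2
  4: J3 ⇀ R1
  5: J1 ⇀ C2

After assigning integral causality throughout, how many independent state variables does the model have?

2  (C1, C2 all integral)

#3 stroke→Sf1  (Sf1 (Sf) sets flow on bond)
#0 stroke→J2  (J2 flow already set via bond 3)
#1 stroke→J2  (common-f at J2 fixed by 3)
#2 stroke→J3  (1-jn J3 has f-setter on 1)
#4 stroke→J3  (J3 flow already set via bond 1)
#5 stroke→J1  (J1 flow already set via bond 0)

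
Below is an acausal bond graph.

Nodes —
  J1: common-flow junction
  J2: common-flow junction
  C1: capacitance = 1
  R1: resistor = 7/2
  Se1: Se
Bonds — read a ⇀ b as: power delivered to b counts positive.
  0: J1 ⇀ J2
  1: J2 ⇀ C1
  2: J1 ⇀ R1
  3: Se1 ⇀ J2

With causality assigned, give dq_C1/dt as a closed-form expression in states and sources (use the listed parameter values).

β3 |J2  (Se1: effort source, stroke at far end)
β1 |J2  (C1 outputs effort q/C1)
β0 |J1  (J2: last free bond brings flow in)
β2 |R1  (closing 1-jn rule on J1)

dq_C1/dt = 2*E_Se1/7 - 2*q_C1/7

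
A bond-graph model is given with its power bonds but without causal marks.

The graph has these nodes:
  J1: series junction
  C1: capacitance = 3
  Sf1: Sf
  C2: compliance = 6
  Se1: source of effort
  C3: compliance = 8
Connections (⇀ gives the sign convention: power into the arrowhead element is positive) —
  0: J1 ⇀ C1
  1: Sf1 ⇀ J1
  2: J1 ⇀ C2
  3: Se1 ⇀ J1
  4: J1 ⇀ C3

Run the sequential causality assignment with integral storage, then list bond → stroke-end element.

bond 0 stroke at J1
bond 1 stroke at Sf1
bond 2 stroke at J1
bond 3 stroke at J1
bond 4 stroke at J1

β1 |Sf1  (Sf1: flow source, stroke at near end)
β3 |J1  (Se1: effort source, stroke at far end)
β0 |J1  (J1 flow already set via bond 1)
β2 |J1  (common-f at J1 fixed by 1)
β4 |J1  (common-f at J1 fixed by 1)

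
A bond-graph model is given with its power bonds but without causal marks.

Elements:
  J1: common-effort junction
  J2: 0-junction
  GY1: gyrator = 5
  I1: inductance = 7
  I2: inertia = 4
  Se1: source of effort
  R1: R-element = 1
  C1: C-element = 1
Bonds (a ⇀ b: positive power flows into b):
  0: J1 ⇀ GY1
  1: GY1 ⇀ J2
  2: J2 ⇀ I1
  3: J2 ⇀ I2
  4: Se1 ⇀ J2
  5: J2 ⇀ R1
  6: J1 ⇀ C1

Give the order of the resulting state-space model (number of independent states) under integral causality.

3  (C1, I1, I2 all integral)

#4 →J2  (Se1: effort source, stroke at far end)
#1 →GY1  (0-jn J2 has e-setter on 4)
#2 →I1  (J2 effort already set via bond 4)
#3 →I2  (J2: bond 4 brought effort, rest push out)
#5 →R1  (J2: bond 4 brought effort, rest push out)
#0 →GY1  (GY1 both-in/both-out from 1)
#6 →J1  (J1: last free bond brings effort in)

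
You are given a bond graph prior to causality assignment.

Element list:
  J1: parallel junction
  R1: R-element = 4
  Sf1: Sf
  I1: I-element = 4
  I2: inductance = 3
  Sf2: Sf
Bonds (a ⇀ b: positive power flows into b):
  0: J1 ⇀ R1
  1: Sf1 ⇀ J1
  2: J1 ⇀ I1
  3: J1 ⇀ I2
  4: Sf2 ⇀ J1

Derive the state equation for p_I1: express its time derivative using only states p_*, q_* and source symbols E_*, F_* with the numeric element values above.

b1 stroke→Sf1  (source Sf1 imposes f)
b4 stroke→Sf2  (Sf2 (Sf) sets flow on bond)
b2 stroke→I1  (prefer integral on I1)
b3 stroke→I2  (I2: I, integral causality)
b0 stroke→J1  (J1 needs exactly one e-in)

dp_I1/dt = 4*F_Sf1 + 4*F_Sf2 - p_I1 - 4*p_I2/3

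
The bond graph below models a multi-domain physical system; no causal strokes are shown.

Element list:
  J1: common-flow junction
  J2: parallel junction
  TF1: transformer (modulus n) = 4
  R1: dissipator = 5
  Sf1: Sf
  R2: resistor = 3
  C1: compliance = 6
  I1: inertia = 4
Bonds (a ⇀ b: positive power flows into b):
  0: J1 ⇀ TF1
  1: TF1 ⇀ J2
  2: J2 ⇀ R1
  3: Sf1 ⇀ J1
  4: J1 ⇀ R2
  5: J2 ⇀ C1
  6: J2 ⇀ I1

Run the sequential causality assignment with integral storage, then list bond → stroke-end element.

bond 0 →J1
bond 1 →TF1
bond 2 →R1
bond 3 →Sf1
bond 4 →J1
bond 5 →J2
bond 6 →I1

b3 →Sf1  (Sf1 (Sf) sets flow on bond)
b0 →J1  (J1: bond 3 brought flow, rest push out)
b4 →J1  (common-f at J1 fixed by 3)
b1 →TF1  (TF TF1: opposite of bond 0)
b5 →J2  (C1 outputs effort q/C1)
b2 →R1  (J2: bond 5 brought effort, rest push out)
b6 →I1  (0-jn J2 has e-setter on 5)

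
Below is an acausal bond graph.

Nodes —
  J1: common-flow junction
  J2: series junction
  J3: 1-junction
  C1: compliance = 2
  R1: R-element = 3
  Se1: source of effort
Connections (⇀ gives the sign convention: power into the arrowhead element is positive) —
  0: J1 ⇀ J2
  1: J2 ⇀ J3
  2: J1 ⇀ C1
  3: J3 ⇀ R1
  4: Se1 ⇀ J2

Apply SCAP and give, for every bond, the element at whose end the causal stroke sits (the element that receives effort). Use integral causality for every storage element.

β0 stroke→J2
β1 stroke→J3
β2 stroke→J1
β3 stroke→R1
β4 stroke→J2

bond 4 →J2  (source Se1 imposes e)
bond 2 →J1  (prefer integral on C1)
bond 0 →J2  (only one flow-in slot at J1)
bond 1 →J3  (J2 needs exactly one f-in)
bond 3 →R1  (J3: last free bond brings flow in)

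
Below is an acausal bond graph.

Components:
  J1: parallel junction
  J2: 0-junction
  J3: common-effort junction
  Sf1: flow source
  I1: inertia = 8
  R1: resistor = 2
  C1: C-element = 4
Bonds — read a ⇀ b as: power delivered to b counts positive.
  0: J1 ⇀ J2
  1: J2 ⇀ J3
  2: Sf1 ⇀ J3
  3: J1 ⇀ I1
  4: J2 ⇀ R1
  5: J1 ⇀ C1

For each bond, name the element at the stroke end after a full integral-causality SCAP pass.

#2 |Sf1  (source Sf1 imposes f)
#1 |J3  (J3: last free bond brings effort in)
#3 |I1  (I1 outputs flow p/I1)
#5 |J1  (C1 outputs effort q/C1)
#0 |J2  (0-jn J1 has e-setter on 5)
#4 |R1  (common-e at J2 fixed by 0)

bond 0 stroke→J2
bond 1 stroke→J3
bond 2 stroke→Sf1
bond 3 stroke→I1
bond 4 stroke→R1
bond 5 stroke→J1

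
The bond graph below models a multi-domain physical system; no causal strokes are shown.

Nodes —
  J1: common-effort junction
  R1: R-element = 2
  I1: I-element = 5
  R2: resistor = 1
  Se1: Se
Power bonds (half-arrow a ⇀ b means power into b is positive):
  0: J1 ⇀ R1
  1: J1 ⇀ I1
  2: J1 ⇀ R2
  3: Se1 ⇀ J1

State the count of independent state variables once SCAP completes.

1  (I1 all integral)

b3 stroke at J1  (Se1: effort source, stroke at far end)
b0 stroke at R1  (common-e at J1 fixed by 3)
b1 stroke at I1  (0-jn J1 has e-setter on 3)
b2 stroke at R2  (J1 effort already set via bond 3)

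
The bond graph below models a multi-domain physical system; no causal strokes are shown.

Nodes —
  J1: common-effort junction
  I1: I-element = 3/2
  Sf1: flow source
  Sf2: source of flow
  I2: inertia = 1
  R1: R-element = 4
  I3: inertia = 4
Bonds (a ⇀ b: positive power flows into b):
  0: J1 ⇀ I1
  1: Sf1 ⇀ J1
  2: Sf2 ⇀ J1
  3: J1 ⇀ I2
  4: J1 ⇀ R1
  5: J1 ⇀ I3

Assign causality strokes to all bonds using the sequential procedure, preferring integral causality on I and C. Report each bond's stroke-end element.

#1 stroke→Sf1  (Sf1 (Sf) sets flow on bond)
#2 stroke→Sf2  (Sf2: flow source, stroke at near end)
#0 stroke→I1  (I1 integral (f out))
#3 stroke→I2  (I2 outputs flow p/I2)
#5 stroke→I3  (I3: I, integral causality)
#4 stroke→J1  (only one effort-in slot at J1)

bond 0 →I1
bond 1 →Sf1
bond 2 →Sf2
bond 3 →I2
bond 4 →J1
bond 5 →I3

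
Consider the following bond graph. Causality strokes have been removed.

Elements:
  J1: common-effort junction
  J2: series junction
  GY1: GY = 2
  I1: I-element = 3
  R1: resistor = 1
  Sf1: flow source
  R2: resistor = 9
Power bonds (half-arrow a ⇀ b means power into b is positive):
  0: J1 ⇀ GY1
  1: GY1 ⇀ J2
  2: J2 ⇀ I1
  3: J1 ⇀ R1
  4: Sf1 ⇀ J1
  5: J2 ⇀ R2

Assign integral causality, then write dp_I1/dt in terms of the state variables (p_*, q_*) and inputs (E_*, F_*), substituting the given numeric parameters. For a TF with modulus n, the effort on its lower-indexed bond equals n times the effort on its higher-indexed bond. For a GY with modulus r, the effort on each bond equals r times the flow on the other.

dp_I1/dt = 2*F_Sf1 - 13*p_I1/3

#4 stroke→Sf1  (source Sf1 imposes f)
#2 stroke→I1  (prefer integral on I1)
#1 stroke→J2  (common-f at J2 fixed by 2)
#5 stroke→J2  (1-jn J2 has f-setter on 2)
#0 stroke→J1  (GY GY1: same side as bond 1)
#3 stroke→R1  (common-e at J1 fixed by 0)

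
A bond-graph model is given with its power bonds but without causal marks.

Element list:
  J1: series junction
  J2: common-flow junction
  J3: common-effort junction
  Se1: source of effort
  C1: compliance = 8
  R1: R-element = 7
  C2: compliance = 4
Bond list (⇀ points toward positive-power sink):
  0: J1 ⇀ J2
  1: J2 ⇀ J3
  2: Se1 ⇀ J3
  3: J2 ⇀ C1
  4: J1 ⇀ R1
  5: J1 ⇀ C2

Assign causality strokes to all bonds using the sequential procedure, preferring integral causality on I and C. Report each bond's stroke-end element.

b2 →J3  (source Se1 imposes e)
b1 →J2  (J3: bond 2 brought effort, rest push out)
b3 →J2  (C1 outputs effort q/C1)
b0 →J1  (closing 1-jn rule on J2)
b5 →J1  (prefer integral on C2)
b4 →R1  (closing 1-jn rule on J1)

#0 stroke at J1
#1 stroke at J2
#2 stroke at J3
#3 stroke at J2
#4 stroke at R1
#5 stroke at J1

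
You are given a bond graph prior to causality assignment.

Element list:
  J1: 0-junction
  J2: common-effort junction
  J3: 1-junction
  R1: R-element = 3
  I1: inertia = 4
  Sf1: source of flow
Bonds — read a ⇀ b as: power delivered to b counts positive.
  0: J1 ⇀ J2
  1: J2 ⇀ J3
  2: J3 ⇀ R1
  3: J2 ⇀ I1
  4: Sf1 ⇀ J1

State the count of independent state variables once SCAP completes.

b4 |Sf1  (source Sf1 imposes f)
b0 |J1  (only one effort-in slot at J1)
b3 |I1  (I1: I, integral causality)
b1 |J2  (J2 needs exactly one e-in)
b2 |J3  (J3: bond 1 brought flow, rest push out)

1  (I1 all integral)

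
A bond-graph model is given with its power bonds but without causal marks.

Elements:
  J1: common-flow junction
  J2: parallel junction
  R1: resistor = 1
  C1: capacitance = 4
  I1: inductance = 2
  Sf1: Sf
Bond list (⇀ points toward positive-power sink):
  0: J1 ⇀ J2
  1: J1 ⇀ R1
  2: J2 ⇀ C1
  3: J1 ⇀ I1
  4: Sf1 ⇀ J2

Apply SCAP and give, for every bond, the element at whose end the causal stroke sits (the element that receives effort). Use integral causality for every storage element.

b4 →Sf1  (Sf1 (Sf) sets flow on bond)
b2 →J2  (C1 integral (e out))
b0 →J1  (common-e at J2 fixed by 2)
b3 →I1  (I1 integral (f out))
b1 →J1  (J1: bond 3 brought flow, rest push out)

β0 stroke→J1
β1 stroke→J1
β2 stroke→J2
β3 stroke→I1
β4 stroke→Sf1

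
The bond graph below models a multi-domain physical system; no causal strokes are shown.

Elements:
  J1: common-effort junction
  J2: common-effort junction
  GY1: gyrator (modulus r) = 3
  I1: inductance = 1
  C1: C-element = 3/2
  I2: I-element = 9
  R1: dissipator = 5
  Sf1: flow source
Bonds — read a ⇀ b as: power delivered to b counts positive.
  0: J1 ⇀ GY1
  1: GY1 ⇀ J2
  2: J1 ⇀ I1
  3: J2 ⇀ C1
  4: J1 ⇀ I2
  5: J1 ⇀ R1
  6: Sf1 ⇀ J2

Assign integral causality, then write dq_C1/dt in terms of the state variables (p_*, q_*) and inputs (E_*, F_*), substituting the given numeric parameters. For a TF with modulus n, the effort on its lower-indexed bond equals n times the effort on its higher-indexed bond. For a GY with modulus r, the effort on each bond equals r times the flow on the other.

dq_C1/dt = F_Sf1 - 5*p_I1/3 - 5*p_I2/27 - 10*q_C1/27

β6 stroke→Sf1  (Sf1 fixes flow; stroke at Sf1)
β2 stroke→I1  (I1 integral (f out))
β3 stroke→J2  (C1 outputs effort q/C1)
β1 stroke→GY1  (J2 effort already set via bond 3)
β0 stroke→GY1  (GY1: gyrator matches bond 1)
β4 stroke→I2  (I2 integral (f out))
β5 stroke→J1  (only one effort-in slot at J1)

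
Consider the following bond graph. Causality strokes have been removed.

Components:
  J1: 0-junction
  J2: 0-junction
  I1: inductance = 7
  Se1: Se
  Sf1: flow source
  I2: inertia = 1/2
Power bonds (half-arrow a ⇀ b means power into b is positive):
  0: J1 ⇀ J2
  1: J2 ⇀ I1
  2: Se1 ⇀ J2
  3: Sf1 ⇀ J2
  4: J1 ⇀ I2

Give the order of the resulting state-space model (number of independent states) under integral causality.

2  (I1, I2 all integral)

b2 stroke→J2  (Se1: effort source, stroke at far end)
b3 stroke→Sf1  (Sf1: flow source, stroke at near end)
b0 stroke→J1  (J2 effort already set via bond 2)
b1 stroke→I1  (0-jn J2 has e-setter on 2)
b4 stroke→I2  (J1: bond 0 brought effort, rest push out)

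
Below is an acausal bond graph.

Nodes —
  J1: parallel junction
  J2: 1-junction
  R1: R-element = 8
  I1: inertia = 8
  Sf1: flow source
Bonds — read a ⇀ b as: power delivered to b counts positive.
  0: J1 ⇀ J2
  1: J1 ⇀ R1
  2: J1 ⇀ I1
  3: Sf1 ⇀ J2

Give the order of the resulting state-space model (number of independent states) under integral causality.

#3 stroke at Sf1  (Sf1 fixes flow; stroke at Sf1)
#0 stroke at J2  (1-jn J2 has f-setter on 3)
#2 stroke at I1  (I1 outputs flow p/I1)
#1 stroke at J1  (only one effort-in slot at J1)

1  (I1 all integral)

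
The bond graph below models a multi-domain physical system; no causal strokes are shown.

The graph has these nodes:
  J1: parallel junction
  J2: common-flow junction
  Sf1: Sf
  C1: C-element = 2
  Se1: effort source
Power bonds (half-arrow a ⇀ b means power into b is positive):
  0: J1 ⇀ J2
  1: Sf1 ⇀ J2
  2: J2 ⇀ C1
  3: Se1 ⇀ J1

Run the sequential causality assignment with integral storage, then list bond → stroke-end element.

#1 stroke at Sf1  (source Sf1 imposes f)
#3 stroke at J1  (Se1 (Se) sets effort on bond)
#0 stroke at J2  (J1: bond 3 brought effort, rest push out)
#2 stroke at J2  (common-f at J2 fixed by 1)

b0 stroke at J2
b1 stroke at Sf1
b2 stroke at J2
b3 stroke at J1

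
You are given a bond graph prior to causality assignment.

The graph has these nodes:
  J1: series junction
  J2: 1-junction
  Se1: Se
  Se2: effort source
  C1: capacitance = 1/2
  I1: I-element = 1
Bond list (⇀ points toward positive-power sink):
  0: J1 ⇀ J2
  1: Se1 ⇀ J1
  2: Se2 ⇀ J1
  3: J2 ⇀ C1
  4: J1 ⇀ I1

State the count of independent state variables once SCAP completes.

2  (C1, I1 all integral)

β1 stroke→J1  (Se1: effort source, stroke at far end)
β2 stroke→J1  (source Se2 imposes e)
β3 stroke→J2  (C1 integral (e out))
β0 stroke→J1  (only one flow-in slot at J2)
β4 stroke→I1  (closing 1-jn rule on J1)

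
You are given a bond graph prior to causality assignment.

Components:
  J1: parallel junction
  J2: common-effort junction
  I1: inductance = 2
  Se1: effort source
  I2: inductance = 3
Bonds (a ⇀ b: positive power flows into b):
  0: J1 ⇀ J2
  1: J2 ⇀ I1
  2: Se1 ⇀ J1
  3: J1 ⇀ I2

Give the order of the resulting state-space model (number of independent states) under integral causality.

2  (I1, I2 all integral)

bond 2 |J1  (Se1 (Se) sets effort on bond)
bond 0 |J2  (J1: bond 2 brought effort, rest push out)
bond 3 |I2  (J1 effort already set via bond 2)
bond 1 |I1  (common-e at J2 fixed by 0)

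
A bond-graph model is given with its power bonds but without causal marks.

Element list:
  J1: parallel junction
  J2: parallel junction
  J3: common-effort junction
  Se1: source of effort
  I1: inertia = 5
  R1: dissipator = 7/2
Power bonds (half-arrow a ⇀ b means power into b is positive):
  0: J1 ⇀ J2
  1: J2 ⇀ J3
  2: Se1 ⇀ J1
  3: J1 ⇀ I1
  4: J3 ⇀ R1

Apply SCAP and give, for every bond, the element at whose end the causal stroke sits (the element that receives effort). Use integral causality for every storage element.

b2 stroke at J1  (source Se1 imposes e)
b0 stroke at J2  (0-jn J1 has e-setter on 2)
b3 stroke at I1  (J1: bond 2 brought effort, rest push out)
b1 stroke at J3  (J2 effort already set via bond 0)
b4 stroke at R1  (J3: bond 1 brought effort, rest push out)

bond 0 →J2
bond 1 →J3
bond 2 →J1
bond 3 →I1
bond 4 →R1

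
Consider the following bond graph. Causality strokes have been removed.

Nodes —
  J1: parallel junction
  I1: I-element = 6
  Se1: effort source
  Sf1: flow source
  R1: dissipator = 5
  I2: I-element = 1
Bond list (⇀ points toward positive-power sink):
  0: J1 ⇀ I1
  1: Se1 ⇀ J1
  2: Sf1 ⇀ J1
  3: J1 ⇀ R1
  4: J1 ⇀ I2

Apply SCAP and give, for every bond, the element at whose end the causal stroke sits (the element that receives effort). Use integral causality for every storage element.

#1 stroke at J1  (source Se1 imposes e)
#2 stroke at Sf1  (Sf1 fixes flow; stroke at Sf1)
#0 stroke at I1  (J1: bond 1 brought effort, rest push out)
#3 stroke at R1  (0-jn J1 has e-setter on 1)
#4 stroke at I2  (0-jn J1 has e-setter on 1)

β0 stroke→I1
β1 stroke→J1
β2 stroke→Sf1
β3 stroke→R1
β4 stroke→I2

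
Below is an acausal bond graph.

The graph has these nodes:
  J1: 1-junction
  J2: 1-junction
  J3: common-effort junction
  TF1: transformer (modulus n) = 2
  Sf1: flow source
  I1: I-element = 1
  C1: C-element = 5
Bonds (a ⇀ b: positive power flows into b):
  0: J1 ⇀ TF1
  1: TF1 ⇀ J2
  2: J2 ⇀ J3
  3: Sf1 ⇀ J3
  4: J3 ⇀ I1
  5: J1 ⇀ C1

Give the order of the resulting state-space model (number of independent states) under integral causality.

2  (C1, I1 all integral)

β3 stroke→Sf1  (Sf1 fixes flow; stroke at Sf1)
β4 stroke→I1  (prefer integral on I1)
β2 stroke→J3  (J3: last free bond brings effort in)
β1 stroke→J2  (1-jn J2 has f-setter on 2)
β0 stroke→TF1  (through TF1, causality passes straight; one stroke at TF1)
β5 stroke→J1  (J1: bond 0 brought flow, rest push out)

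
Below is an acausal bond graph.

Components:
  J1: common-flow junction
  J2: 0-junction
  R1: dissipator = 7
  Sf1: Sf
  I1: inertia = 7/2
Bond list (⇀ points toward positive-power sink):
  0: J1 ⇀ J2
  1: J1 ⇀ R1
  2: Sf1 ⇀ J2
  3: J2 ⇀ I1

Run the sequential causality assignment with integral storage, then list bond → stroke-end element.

bond 0 →J2
bond 1 →J1
bond 2 →Sf1
bond 3 →I1

β2 →Sf1  (Sf1 (Sf) sets flow on bond)
β3 →I1  (prefer integral on I1)
β0 →J2  (J2: last free bond brings effort in)
β1 →J1  (common-f at J1 fixed by 0)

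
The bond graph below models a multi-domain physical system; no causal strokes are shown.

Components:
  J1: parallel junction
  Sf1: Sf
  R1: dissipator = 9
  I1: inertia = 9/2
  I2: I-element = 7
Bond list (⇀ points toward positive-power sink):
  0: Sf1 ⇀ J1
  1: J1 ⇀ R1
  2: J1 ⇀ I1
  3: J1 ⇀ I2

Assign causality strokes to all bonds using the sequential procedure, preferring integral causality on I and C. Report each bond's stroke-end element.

β0 stroke at Sf1
β1 stroke at J1
β2 stroke at I1
β3 stroke at I2

b0 stroke at Sf1  (Sf1: flow source, stroke at near end)
b2 stroke at I1  (I1 integral (f out))
b3 stroke at I2  (I2: I, integral causality)
b1 stroke at J1  (only one effort-in slot at J1)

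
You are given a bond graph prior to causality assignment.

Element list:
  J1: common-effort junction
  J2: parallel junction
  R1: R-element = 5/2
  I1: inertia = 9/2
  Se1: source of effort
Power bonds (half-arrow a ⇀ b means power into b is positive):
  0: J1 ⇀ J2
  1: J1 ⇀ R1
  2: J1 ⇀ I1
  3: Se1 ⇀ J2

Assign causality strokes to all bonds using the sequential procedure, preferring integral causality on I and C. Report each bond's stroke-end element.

β0 |J1
β1 |R1
β2 |I1
β3 |J2

b3 →J2  (Se1: effort source, stroke at far end)
b0 →J1  (common-e at J2 fixed by 3)
b1 →R1  (J1: bond 0 brought effort, rest push out)
b2 →I1  (J1: bond 0 brought effort, rest push out)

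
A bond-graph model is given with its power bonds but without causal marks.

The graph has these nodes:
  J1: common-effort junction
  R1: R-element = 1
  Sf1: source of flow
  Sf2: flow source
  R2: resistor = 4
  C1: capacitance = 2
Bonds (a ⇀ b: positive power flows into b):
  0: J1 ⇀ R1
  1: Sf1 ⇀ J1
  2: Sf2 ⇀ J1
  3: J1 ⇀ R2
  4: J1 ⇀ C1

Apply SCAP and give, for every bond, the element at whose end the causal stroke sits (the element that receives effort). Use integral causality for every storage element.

β1 stroke→Sf1  (Sf1: flow source, stroke at near end)
β2 stroke→Sf2  (Sf2 fixes flow; stroke at Sf2)
β4 stroke→J1  (C1: C, integral causality)
β0 stroke→R1  (0-jn J1 has e-setter on 4)
β3 stroke→R2  (J1: bond 4 brought effort, rest push out)

b0 |R1
b1 |Sf1
b2 |Sf2
b3 |R2
b4 |J1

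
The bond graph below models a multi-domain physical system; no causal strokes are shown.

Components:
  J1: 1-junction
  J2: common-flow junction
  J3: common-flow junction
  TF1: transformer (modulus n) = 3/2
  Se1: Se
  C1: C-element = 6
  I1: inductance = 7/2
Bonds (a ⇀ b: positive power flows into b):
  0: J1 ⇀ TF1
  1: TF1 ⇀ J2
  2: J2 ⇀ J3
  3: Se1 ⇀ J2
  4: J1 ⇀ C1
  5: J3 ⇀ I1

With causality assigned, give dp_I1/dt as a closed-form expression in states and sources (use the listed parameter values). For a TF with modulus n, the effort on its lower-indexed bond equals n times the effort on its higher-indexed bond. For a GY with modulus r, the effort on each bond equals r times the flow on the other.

bond 3 |J2  (source Se1 imposes e)
bond 4 |J1  (C1 integral (e out))
bond 0 |TF1  (J1: last free bond brings flow in)
bond 1 |J2  (TF1 one-in-one-out from 0)
bond 2 |J3  (J2 needs exactly one f-in)
bond 5 |I1  (J3: last free bond brings flow in)

dp_I1/dt = E_Se1 - q_C1/9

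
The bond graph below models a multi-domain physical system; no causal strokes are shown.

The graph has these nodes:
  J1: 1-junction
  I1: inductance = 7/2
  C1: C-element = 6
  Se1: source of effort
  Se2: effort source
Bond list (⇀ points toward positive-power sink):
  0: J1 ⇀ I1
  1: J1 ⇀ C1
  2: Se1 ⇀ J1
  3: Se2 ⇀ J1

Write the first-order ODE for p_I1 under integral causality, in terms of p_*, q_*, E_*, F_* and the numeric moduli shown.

bond 2 stroke at J1  (source Se1 imposes e)
bond 3 stroke at J1  (Se2 (Se) sets effort on bond)
bond 0 stroke at I1  (I1 outputs flow p/I1)
bond 1 stroke at J1  (J1: bond 0 brought flow, rest push out)

dp_I1/dt = E_Se1 + E_Se2 - q_C1/6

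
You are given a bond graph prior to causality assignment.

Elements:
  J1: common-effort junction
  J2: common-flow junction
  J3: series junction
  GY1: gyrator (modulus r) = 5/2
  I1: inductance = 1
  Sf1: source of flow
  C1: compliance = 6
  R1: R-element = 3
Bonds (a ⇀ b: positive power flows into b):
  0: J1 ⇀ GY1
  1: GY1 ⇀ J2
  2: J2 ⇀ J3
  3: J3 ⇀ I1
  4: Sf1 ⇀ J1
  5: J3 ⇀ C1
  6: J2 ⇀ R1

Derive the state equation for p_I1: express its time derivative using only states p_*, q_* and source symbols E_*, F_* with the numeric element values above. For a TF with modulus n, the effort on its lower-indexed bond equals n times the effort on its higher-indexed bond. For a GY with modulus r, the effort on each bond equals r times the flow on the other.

bond 4 stroke→Sf1  (Sf1 fixes flow; stroke at Sf1)
bond 0 stroke→J1  (J1 needs exactly one e-in)
bond 1 stroke→J2  (GY GY1: same side as bond 0)
bond 3 stroke→I1  (prefer integral on I1)
bond 2 stroke→J3  (1-jn J3 has f-setter on 3)
bond 5 stroke→J3  (J3 flow already set via bond 3)
bond 6 stroke→J2  (J2: bond 2 brought flow, rest push out)

dp_I1/dt = 5*F_Sf1/2 - 3*p_I1 - q_C1/6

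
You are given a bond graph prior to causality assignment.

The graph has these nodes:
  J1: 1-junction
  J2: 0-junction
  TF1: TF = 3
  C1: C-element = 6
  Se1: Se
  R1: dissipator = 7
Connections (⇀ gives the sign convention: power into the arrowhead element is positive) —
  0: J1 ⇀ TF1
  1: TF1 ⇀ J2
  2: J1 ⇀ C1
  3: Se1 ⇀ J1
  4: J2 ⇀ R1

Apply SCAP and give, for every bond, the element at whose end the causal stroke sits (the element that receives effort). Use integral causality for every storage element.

β0 |TF1
β1 |J2
β2 |J1
β3 |J1
β4 |R1

#3 →J1  (Se1 (Se) sets effort on bond)
#2 →J1  (C1 integral (e out))
#0 →TF1  (closing 1-jn rule on J1)
#1 →J2  (through TF1, causality passes straight; one stroke at TF1)
#4 →R1  (0-jn J2 has e-setter on 1)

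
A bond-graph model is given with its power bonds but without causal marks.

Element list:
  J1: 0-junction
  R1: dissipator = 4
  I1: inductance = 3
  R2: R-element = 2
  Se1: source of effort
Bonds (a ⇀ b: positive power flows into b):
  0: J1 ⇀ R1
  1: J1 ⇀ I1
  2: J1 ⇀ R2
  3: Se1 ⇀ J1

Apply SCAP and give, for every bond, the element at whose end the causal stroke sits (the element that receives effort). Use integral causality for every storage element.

b3 →J1  (Se1 (Se) sets effort on bond)
b0 →R1  (common-e at J1 fixed by 3)
b1 →I1  (common-e at J1 fixed by 3)
b2 →R2  (J1: bond 3 brought effort, rest push out)

b0 →R1
b1 →I1
b2 →R2
b3 →J1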